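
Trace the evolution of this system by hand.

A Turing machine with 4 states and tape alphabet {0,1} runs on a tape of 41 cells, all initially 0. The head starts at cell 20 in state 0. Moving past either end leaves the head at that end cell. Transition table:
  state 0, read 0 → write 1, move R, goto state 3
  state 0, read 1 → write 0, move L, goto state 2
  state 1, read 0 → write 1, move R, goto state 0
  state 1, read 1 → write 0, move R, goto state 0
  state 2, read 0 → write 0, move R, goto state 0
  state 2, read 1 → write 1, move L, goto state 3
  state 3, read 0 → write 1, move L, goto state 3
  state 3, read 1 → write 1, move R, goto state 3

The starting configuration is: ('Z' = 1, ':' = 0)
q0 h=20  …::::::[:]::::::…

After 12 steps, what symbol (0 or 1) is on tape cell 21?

[0] q0 h=20  …::::::[:]::::::…
[1] q3 h=21  …:::::Z[:]::::::…
[2] q3 h=20  …::::::[Z]Z:::::…
[3] q3 h=21  …:::::Z[Z]::::::…
[4] q3 h=22  …::::ZZ[:]::::::…
[5] q3 h=21  …:::::Z[Z]Z:::::…
[6] q3 h=22  …::::ZZ[Z]::::::…
[7] q3 h=23  …:::ZZZ[:]::::::…
[8] q3 h=22  …::::ZZ[Z]Z:::::…
[9] q3 h=23  …:::ZZZ[Z]::::::…
[10] q3 h=24  …::ZZZZ[:]::::::…
[11] q3 h=23  …:::ZZZ[Z]Z:::::…
[12] q3 h=24  …::ZZZZ[Z]::::::…

1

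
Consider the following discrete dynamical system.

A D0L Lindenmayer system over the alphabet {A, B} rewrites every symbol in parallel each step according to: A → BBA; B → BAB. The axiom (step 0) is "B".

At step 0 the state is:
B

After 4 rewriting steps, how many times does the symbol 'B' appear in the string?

0) B
1) BAB
2) BABBBABAB
3) BABBBABABBABBABBBABABBBABAB
4) BABBBABABBABBABBBABABBBABABBABBBABABBABBBABABBABBABBBABABBBABABBABBABBBABABBBABAB

54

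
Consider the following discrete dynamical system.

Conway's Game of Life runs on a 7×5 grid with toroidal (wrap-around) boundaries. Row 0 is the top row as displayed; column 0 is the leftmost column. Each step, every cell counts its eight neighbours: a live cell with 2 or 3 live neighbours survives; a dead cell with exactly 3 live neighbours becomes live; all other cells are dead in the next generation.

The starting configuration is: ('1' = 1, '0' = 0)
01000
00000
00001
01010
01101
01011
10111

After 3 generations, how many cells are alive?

4

gen 0: 01000
00000
00001
01010
01101
01011
10111
gen 1: 11111
00000
00000
01011
01001
00000
00000
gen 2: 11111
11111
00000
00111
00111
00000
11111
gen 3: 00000
00000
00000
00101
00101
00000
00000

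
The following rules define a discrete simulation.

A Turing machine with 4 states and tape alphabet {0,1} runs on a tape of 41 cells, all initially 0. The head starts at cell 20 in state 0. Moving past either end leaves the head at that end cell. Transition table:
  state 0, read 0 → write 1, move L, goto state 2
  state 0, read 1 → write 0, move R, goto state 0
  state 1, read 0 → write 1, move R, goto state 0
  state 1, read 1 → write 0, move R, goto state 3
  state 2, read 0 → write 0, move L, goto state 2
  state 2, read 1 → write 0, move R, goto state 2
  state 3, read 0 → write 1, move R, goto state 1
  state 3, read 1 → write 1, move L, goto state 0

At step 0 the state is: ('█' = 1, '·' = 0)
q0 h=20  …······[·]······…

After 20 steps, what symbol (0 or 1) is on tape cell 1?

0

0) q0 h=20  …······[·]······…
1) q2 h=19  …······[·]█·····…
2) q2 h=18  …······[·]·█····…
3) q2 h=17  …······[·]··█···…
4) q2 h=16  …······[·]···█··…
5) q2 h=15  …······[·]····█·…
6) q2 h=14  …······[·]·····█…
7) q2 h=13  …······[·]······…
8) q2 h=12  …······[·]······…
9) q2 h=11  …······[·]······…
10) q2 h=10  …······[·]······…
11) q2 h= 9  …······[·]······…
12) q2 h= 8  …······[·]······…
13) q2 h= 7  …······[·]······…
14) q2 h= 6  |······[·]······…
15) q2 h= 5  |·····[·]······…
16) q2 h= 4  |····[·]······…
17) q2 h= 3  |···[·]······…
18) q2 h= 2  |··[·]······…
19) q2 h= 1  |·[·]······…
20) q2 h= 0  |[·]······…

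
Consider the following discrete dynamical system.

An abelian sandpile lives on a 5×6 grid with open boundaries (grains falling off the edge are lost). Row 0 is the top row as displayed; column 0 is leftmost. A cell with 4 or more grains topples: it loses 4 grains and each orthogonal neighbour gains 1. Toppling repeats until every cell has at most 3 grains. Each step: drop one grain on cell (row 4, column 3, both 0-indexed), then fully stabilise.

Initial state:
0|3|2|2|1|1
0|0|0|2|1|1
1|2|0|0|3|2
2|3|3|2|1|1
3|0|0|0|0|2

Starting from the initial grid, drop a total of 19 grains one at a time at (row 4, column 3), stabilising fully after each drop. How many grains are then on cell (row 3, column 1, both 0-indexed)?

t=0: 0|3|2|2|1|1
0|0|0|2|1|1
1|2|0|0|3|2
2|3|3|2|1|1
3|0|0|0|0|2
t=1: 0|3|2|2|1|1
0|0|0|2|1|1
1|2|0|0|3|2
2|3|3|2|1|1
3|0|0|1|0|2
t=2: 0|3|2|2|1|1
0|0|0|2|1|1
1|2|0|0|3|2
2|3|3|2|1|1
3|0|0|2|0|2
t=3: 0|3|2|2|1|1
0|0|0|2|1|1
1|2|0|0|3|2
2|3|3|2|1|1
3|0|0|3|0|2
t=4: 0|3|2|2|1|1
0|0|0|2|1|1
1|2|0|0|3|2
2|3|3|3|1|1
3|0|1|0|1|2
t=5: 0|3|2|2|1|1
0|0|0|2|1|1
1|2|0|0|3|2
2|3|3|3|1|1
3|0|1|1|1|2
t=6: 0|3|2|2|1|1
0|0|0|2|1|1
1|2|0|0|3|2
2|3|3|3|1|1
3|0|1|2|1|2
t=7: 0|3|2|2|1|1
0|0|0|2|1|1
1|2|0|0|3|2
2|3|3|3|1|1
3|0|1|3|1|2
t=8: 0|3|2|2|1|1
0|0|0|2|1|1
1|3|1|1|3|2
3|0|1|1|2|1
3|1|3|1|2|2
t=9: 0|3|2|2|1|1
0|0|0|2|1|1
1|3|1|1|3|2
3|0|1|1|2|1
3|1|3|2|2|2
t=10: 0|3|2|2|1|1
0|0|0|2|1|1
1|3|1|1|3|2
3|0|1|1|2|1
3|1|3|3|2|2
t=11: 0|3|2|2|1|1
0|0|0|2|1|1
1|3|1|1|3|2
3|0|2|2|2|1
3|2|0|1|3|2
t=12: 0|3|2|2|1|1
0|0|0|2|1|1
1|3|1|1|3|2
3|0|2|2|2|1
3|2|0|2|3|2
t=13: 0|3|2|2|1|1
0|0|0|2|1|1
1|3|1|1|3|2
3|0|2|2|2|1
3|2|0|3|3|2
t=14: 0|3|2|2|1|1
0|0|0|2|1|1
1|3|1|1|3|2
3|0|2|3|3|1
3|2|1|1|0|3
t=15: 0|3|2|2|1|1
0|0|0|2|1|1
1|3|1|1|3|2
3|0|2|3|3|1
3|2|1|2|0|3
t=16: 0|3|2|2|1|1
0|0|0|2|1|1
1|3|1|1|3|2
3|0|2|3|3|1
3|2|1|3|0|3
t=17: 0|3|2|2|1|1
0|0|0|2|2|1
1|3|1|3|0|3
3|0|3|1|1|2
3|2|2|1|2|3
t=18: 0|3|2|2|1|1
0|0|0|2|2|1
1|3|1|3|0|3
3|0|3|1|1|2
3|2|2|2|2|3
t=19: 0|3|2|2|1|1
0|0|0|2|2|1
1|3|1|3|0|3
3|0|3|1|1|2
3|2|2|3|2|3

0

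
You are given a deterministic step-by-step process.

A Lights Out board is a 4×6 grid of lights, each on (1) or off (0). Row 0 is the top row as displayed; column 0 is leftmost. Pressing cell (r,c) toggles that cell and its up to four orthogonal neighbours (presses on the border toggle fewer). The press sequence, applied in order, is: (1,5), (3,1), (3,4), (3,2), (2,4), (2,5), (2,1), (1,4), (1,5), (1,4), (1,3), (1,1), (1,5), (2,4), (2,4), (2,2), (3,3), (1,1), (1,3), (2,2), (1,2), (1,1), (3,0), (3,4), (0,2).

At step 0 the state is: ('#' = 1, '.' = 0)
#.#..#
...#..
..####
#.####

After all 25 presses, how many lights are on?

12

k=0  #.#..#
...#..
..####
#.####
k=1  #.#...
...###
..###.
#.####
k=2  #.#...
...###
.####.
.#.###
k=3  #.#...
...###
.###..
.#....
k=4  #.#...
...###
.#.#..
..##..
k=5  #.#...
...#.#
.#..##
..###.
k=6  #.#...
...#..
.#....
..####
k=7  #.#...
.#.#..
#.#...
.#####
k=8  #.#.#.
.#..##
#.#.#.
.#####
k=9  #.#.##
.#....
#.#.##
.#####
k=10  #.#..#
.#.###
#.#..#
.#####
k=11  #.##.#
.##..#
#.##.#
.#####
k=12  ####.#
#....#
####.#
.#####
k=13  ####..
#...#.
####..
.#####
k=14  ####..
#.....
###.##
.###.#
k=15  ####..
#...#.
####..
.#####
k=16  ####..
#.#.#.
#.....
.#.###
k=17  ####..
#.#.#.
#..#..
.##..#
k=18  #.##..
.#..#.
##.#..
.##..#
k=19  #.#...
.###..
##....
.##..#
k=20  #.#...
.#.#..
#.##..
.#...#
k=21  #.....
..#...
#..#..
.#...#
k=22  ##....
##....
##.#..
.#...#
k=23  ##....
##....
.#.#..
#....#
k=24  ##....
##....
.#.##.
#..##.
k=25  #.##..
###...
.#.##.
#..##.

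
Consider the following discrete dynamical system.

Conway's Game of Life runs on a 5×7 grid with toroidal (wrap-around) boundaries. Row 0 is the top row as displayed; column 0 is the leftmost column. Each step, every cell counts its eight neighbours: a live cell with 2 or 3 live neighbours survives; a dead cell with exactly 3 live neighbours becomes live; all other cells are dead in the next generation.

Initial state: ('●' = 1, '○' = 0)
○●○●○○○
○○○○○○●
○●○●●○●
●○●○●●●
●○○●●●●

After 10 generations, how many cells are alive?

step 0: ○●○●○○○
○○○○○○●
○●○●●○●
●○●○●●●
●○○●●●●
step 1: ○○●●○○○
○○○●●●○
○●●●●○○
○○●○○○○
○○○○○○○
step 2: ○○●●○○○
○●○○○●○
○●○○○●○
○●●○○○○
○○●●○○○
step 3: ○●○●●○○
○●○○●○○
●●○○○○○
○●○●○○○
○○○○○○○
step 4: ○○●●●○○
○●○●●○○
●●○○○○○
●●●○○○○
○○○●●○○
step 5: ○○○○○●○
●●○○●○○
○○○●○○○
●○●●○○○
○○○○●○○
step 6: ○○○○●●○
○○○○●○○
●○○●●○○
○○●●●○○
○○○●●○○
step 7: ○○○○○●○
○○○○○○○
○○●○○●○
○○●○○●○
○○●○○○○
step 8: ○○○○○○○
○○○○○○○
○○○○○○○
○●●●○○○
○○○○○○○
step 9: ○○○○○○○
○○○○○○○
○○●○○○○
○○●○○○○
○○●○○○○
step 10: ○○○○○○○
○○○○○○○
○○○○○○○
○●●●○○○
○○○○○○○

3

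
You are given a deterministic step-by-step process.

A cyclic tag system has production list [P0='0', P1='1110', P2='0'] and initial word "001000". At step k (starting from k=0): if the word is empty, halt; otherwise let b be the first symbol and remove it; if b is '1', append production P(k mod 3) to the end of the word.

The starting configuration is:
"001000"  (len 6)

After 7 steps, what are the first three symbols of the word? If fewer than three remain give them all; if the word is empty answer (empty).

t=0: "001000"  (len 6)
t=1: "01000"  (len 5)
t=2: "1000"  (len 4)
t=3: "0000"  (len 4)
t=4: "000"  (len 3)
t=5: "00"  (len 2)
t=6: "0"  (len 1)
t=7: (halted — word empty)

(empty)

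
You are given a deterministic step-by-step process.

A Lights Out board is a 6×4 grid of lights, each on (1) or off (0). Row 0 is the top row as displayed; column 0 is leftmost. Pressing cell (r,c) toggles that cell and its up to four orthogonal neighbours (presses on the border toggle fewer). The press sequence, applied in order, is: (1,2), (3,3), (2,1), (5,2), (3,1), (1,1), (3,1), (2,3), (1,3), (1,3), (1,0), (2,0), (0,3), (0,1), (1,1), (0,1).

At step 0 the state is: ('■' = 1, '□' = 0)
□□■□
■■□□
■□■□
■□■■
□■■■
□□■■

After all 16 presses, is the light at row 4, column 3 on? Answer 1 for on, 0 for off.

0

step 0: □□■□
■■□□
■□■□
■□■■
□■■■
□□■■
step 1: □□□□
■□■■
■□□□
■□■■
□■■■
□□■■
step 2: □□□□
■□■■
■□□■
■□□□
□■■□
□□■■
step 3: □□□□
■■■■
□■■■
■■□□
□■■□
□□■■
step 4: □□□□
■■■■
□■■■
■■□□
□■□□
□■□□
step 5: □□□□
■■■■
□□■■
□□■□
□□□□
□■□□
step 6: □■□□
□□□■
□■■■
□□■□
□□□□
□■□□
step 7: □■□□
□□□■
□□■■
■■□□
□■□□
□■□□
step 8: □■□□
□□□□
□□□□
■■□■
□■□□
□■□□
step 9: □■□■
□□■■
□□□■
■■□■
□■□□
□■□□
step 10: □■□□
□□□□
□□□□
■■□■
□■□□
□■□□
step 11: ■■□□
■■□□
■□□□
■■□■
□■□□
□■□□
step 12: ■■□□
□■□□
□■□□
□■□■
□■□□
□■□□
step 13: ■■■■
□■□■
□■□□
□■□■
□■□□
□■□□
step 14: □□□■
□□□■
□■□□
□■□■
□■□□
□■□□
step 15: □■□■
■■■■
□□□□
□■□■
□■□□
□■□□
step 16: ■□■■
■□■■
□□□□
□■□■
□■□□
□■□□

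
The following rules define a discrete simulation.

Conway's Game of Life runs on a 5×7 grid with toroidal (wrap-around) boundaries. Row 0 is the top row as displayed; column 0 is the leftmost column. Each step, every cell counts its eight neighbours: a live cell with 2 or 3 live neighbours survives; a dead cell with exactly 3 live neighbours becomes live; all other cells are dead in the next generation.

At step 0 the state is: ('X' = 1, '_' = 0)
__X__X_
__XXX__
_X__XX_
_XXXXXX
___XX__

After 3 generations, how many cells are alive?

k=0  __X__X_
__XXX__
_X__XX_
_XXXXXX
___XX__
k=1  __X__X_
_XX____
XX____X
XX____X
_X____X
k=2  X_X____
__X___X
______X
__X__X_
_XX__XX
k=3  X_XX_X_
XX____X
_____XX
XXX__X_
X_XX_XX

18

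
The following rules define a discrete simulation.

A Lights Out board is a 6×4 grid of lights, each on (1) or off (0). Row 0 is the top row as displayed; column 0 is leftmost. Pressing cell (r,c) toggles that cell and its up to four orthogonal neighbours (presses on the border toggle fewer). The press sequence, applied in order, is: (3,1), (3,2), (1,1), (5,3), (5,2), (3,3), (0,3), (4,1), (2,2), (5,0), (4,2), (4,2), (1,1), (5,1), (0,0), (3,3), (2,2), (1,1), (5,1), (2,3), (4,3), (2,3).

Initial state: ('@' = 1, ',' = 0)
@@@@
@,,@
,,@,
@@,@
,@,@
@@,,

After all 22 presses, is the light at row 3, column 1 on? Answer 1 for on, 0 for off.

t=0: @@@@
@,,@
,,@,
@@,@
,@,@
@@,,
t=1: @@@@
@,,@
,@@,
,,@@
,,,@
@@,,
t=2: @@@@
@,,@
,@,,
,@,,
,,@@
@@,,
t=3: @,@@
,@@@
,,,,
,@,,
,,@@
@@,,
t=4: @,@@
,@@@
,,,,
,@,,
,,@,
@@@@
t=5: @,@@
,@@@
,,,,
,@,,
,,,,
@,,,
t=6: @,@@
,@@@
,,,@
,@@@
,,,@
@,,,
t=7: @,,,
,@@,
,,,@
,@@@
,,,@
@,,,
t=8: @,,,
,@@,
,,,@
,,@@
@@@@
@@,,
t=9: @,,,
,@,,
,@@,
,,,@
@@@@
@@,,
t=10: @,,,
,@,,
,@@,
,,,@
,@@@
,,,,
t=11: @,,,
,@,,
,@@,
,,@@
,,,,
,,@,
t=12: @,,,
,@,,
,@@,
,,,@
,@@@
,,,,
t=13: @@,,
@,@,
,,@,
,,,@
,@@@
,,,,
t=14: @@,,
@,@,
,,@,
,,,@
,,@@
@@@,
t=15: ,,,,
,,@,
,,@,
,,,@
,,@@
@@@,
t=16: ,,,,
,,@,
,,@@
,,@,
,,@,
@@@,
t=17: ,,,,
,,,,
,@,,
,,,,
,,@,
@@@,
t=18: ,@,,
@@@,
,,,,
,,,,
,,@,
@@@,
t=19: ,@,,
@@@,
,,,,
,,,,
,@@,
,,,,
t=20: ,@,,
@@@@
,,@@
,,,@
,@@,
,,,,
t=21: ,@,,
@@@@
,,@@
,,,,
,@,@
,,,@
t=22: ,@,,
@@@,
,,,,
,,,@
,@,@
,,,@

0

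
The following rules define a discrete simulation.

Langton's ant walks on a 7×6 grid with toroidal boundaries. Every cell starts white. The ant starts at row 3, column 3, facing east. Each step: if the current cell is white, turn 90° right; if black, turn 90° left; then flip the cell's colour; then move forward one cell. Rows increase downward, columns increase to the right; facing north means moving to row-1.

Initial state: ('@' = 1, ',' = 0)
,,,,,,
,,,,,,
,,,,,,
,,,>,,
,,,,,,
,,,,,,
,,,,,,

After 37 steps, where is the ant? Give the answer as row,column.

2,5

t=0: ,,,,,,
,,,,,,
,,,,,,
,,,>,,
,,,,,,
,,,,,,
,,,,,,
t=1: ,,,,,,
,,,,,,
,,,,,,
,,,@,,
,,,v,,
,,,,,,
,,,,,,
t=2: ,,,,,,
,,,,,,
,,,,,,
,,,@,,
,,<@,,
,,,,,,
,,,,,,
t=3: ,,,,,,
,,,,,,
,,,,,,
,,^@,,
,,@@,,
,,,,,,
,,,,,,
t=4: ,,,,,,
,,,,,,
,,,,,,
,,@>,,
,,@@,,
,,,,,,
,,,,,,
t=5: ,,,,,,
,,,,,,
,,,^,,
,,@,,,
,,@@,,
,,,,,,
,,,,,,
t=6: ,,,,,,
,,,,,,
,,,@>,
,,@,,,
,,@@,,
,,,,,,
,,,,,,
t=7: ,,,,,,
,,,,,,
,,,@@,
,,@,v,
,,@@,,
,,,,,,
,,,,,,
t=8: ,,,,,,
,,,,,,
,,,@@,
,,@<@,
,,@@,,
,,,,,,
,,,,,,
t=9: ,,,,,,
,,,,,,
,,,^@,
,,@@@,
,,@@,,
,,,,,,
,,,,,,
t=10: ,,,,,,
,,,,,,
,,<,@,
,,@@@,
,,@@,,
,,,,,,
,,,,,,
t=11: ,,,,,,
,,^,,,
,,@,@,
,,@@@,
,,@@,,
,,,,,,
,,,,,,
t=12: ,,,,,,
,,@>,,
,,@,@,
,,@@@,
,,@@,,
,,,,,,
,,,,,,
t=13: ,,,,,,
,,@@,,
,,@v@,
,,@@@,
,,@@,,
,,,,,,
,,,,,,
t=14: ,,,,,,
,,@@,,
,,<@@,
,,@@@,
,,@@,,
,,,,,,
,,,,,,
t=15: ,,,,,,
,,@@,,
,,,@@,
,,v@@,
,,@@,,
,,,,,,
,,,,,,
t=16: ,,,,,,
,,@@,,
,,,@@,
,,,>@,
,,@@,,
,,,,,,
,,,,,,
t=17: ,,,,,,
,,@@,,
,,,^@,
,,,,@,
,,@@,,
,,,,,,
,,,,,,
t=18: ,,,,,,
,,@@,,
,,<,@,
,,,,@,
,,@@,,
,,,,,,
,,,,,,
t=19: ,,,,,,
,,^@,,
,,@,@,
,,,,@,
,,@@,,
,,,,,,
,,,,,,
t=20: ,,,,,,
,<,@,,
,,@,@,
,,,,@,
,,@@,,
,,,,,,
,,,,,,
t=21: ,^,,,,
,@,@,,
,,@,@,
,,,,@,
,,@@,,
,,,,,,
,,,,,,
t=22: ,@>,,,
,@,@,,
,,@,@,
,,,,@,
,,@@,,
,,,,,,
,,,,,,
t=23: ,@@,,,
,@v@,,
,,@,@,
,,,,@,
,,@@,,
,,,,,,
,,,,,,
t=24: ,@@,,,
,<@@,,
,,@,@,
,,,,@,
,,@@,,
,,,,,,
,,,,,,
t=25: ,@@,,,
,,@@,,
,v@,@,
,,,,@,
,,@@,,
,,,,,,
,,,,,,
t=26: ,@@,,,
,,@@,,
<@@,@,
,,,,@,
,,@@,,
,,,,,,
,,,,,,
t=27: ,@@,,,
^,@@,,
@@@,@,
,,,,@,
,,@@,,
,,,,,,
,,,,,,
t=28: ,@@,,,
@>@@,,
@@@,@,
,,,,@,
,,@@,,
,,,,,,
,,,,,,
t=29: ,@@,,,
@@@@,,
@v@,@,
,,,,@,
,,@@,,
,,,,,,
,,,,,,
t=30: ,@@,,,
@@@@,,
@,>,@,
,,,,@,
,,@@,,
,,,,,,
,,,,,,
t=31: ,@@,,,
@@^@,,
@,,,@,
,,,,@,
,,@@,,
,,,,,,
,,,,,,
t=32: ,@@,,,
@<,@,,
@,,,@,
,,,,@,
,,@@,,
,,,,,,
,,,,,,
t=33: ,@@,,,
@,,@,,
@v,,@,
,,,,@,
,,@@,,
,,,,,,
,,,,,,
t=34: ,@@,,,
@,,@,,
<@,,@,
,,,,@,
,,@@,,
,,,,,,
,,,,,,
t=35: ,@@,,,
@,,@,,
,@,,@,
v,,,@,
,,@@,,
,,,,,,
,,,,,,
t=36: ,@@,,,
@,,@,,
,@,,@,
@,,,@<
,,@@,,
,,,,,,
,,,,,,
t=37: ,@@,,,
@,,@,,
,@,,@^
@,,,@@
,,@@,,
,,,,,,
,,,,,,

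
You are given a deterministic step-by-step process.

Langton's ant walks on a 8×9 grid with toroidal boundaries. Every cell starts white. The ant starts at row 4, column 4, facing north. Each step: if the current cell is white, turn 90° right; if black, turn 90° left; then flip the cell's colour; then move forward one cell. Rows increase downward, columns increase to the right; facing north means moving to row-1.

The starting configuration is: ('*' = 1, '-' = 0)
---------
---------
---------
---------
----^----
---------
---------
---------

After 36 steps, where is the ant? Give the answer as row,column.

0,4

k=0  ---------
---------
---------
---------
----^----
---------
---------
---------
k=1  ---------
---------
---------
---------
----*>---
---------
---------
---------
k=2  ---------
---------
---------
---------
----**---
-----v---
---------
---------
k=3  ---------
---------
---------
---------
----**---
----<*---
---------
---------
k=4  ---------
---------
---------
---------
----^*---
----**---
---------
---------
k=5  ---------
---------
---------
---------
---<-*---
----**---
---------
---------
k=6  ---------
---------
---------
---^-----
---*-*---
----**---
---------
---------
k=7  ---------
---------
---------
---*>----
---*-*---
----**---
---------
---------
k=8  ---------
---------
---------
---**----
---*v*---
----**---
---------
---------
k=9  ---------
---------
---------
---**----
---<**---
----**---
---------
---------
k=10  ---------
---------
---------
---**----
----**---
---v**---
---------
---------
k=11  ---------
---------
---------
---**----
----**---
--<***---
---------
---------
k=12  ---------
---------
---------
---**----
--^-**---
--****---
---------
---------
k=13  ---------
---------
---------
---**----
--*>**---
--****---
---------
---------
k=14  ---------
---------
---------
---**----
--****---
--*v**---
---------
---------
k=15  ---------
---------
---------
---**----
--****---
--*->*---
---------
---------
k=16  ---------
---------
---------
---**----
--**^*---
--*--*---
---------
---------
k=17  ---------
---------
---------
---**----
--*<-*---
--*--*---
---------
---------
k=18  ---------
---------
---------
---**----
--*--*---
--*v-*---
---------
---------
k=19  ---------
---------
---------
---**----
--*--*---
--<*-*---
---------
---------
k=20  ---------
---------
---------
---**----
--*--*---
---*-*---
--v------
---------
k=21  ---------
---------
---------
---**----
--*--*---
---*-*---
-<*------
---------
k=22  ---------
---------
---------
---**----
--*--*---
-^-*-*---
-**------
---------
k=23  ---------
---------
---------
---**----
--*--*---
-*>*-*---
-**------
---------
k=24  ---------
---------
---------
---**----
--*--*---
-***-*---
-*v------
---------
k=25  ---------
---------
---------
---**----
--*--*---
-***-*---
-*->-----
---------
k=26  ---------
---------
---------
---**----
--*--*---
-***-*---
-*-*-----
---v-----
k=27  ---------
---------
---------
---**----
--*--*---
-***-*---
-*-*-----
--<*-----
k=28  ---------
---------
---------
---**----
--*--*---
-***-*---
-*^*-----
--**-----
k=29  ---------
---------
---------
---**----
--*--*---
-***-*---
-**>-----
--**-----
k=30  ---------
---------
---------
---**----
--*--*---
-**^-*---
-**------
--**-----
k=31  ---------
---------
---------
---**----
--*--*---
-*<--*---
-**------
--**-----
k=32  ---------
---------
---------
---**----
--*--*---
-*---*---
-*v------
--**-----
k=33  ---------
---------
---------
---**----
--*--*---
-*---*---
-*->-----
--**-----
k=34  ---------
---------
---------
---**----
--*--*---
-*---*---
-*-*-----
--*v-----
k=35  ---------
---------
---------
---**----
--*--*---
-*---*---
-*-*-----
--*->----
k=36  ----v----
---------
---------
---**----
--*--*---
-*---*---
-*-*-----
--*-*----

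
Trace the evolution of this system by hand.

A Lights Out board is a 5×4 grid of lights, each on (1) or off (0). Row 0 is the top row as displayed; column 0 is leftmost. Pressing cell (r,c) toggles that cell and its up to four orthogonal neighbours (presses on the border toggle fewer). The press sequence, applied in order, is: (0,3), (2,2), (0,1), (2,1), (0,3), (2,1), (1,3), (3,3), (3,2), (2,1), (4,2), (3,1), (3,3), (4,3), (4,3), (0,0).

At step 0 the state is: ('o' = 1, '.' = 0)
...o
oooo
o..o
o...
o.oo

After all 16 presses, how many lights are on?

t=0: ...o
oooo
o..o
o...
o.oo
t=1: ..o.
ooo.
o..o
o...
o.oo
t=2: ..o.
oo..
ooo.
o.o.
o.oo
t=3: oo..
o...
ooo.
o.o.
o.oo
t=4: oo..
oo..
....
ooo.
o.oo
t=5: oooo
oo.o
....
ooo.
o.oo
t=6: oooo
o..o
ooo.
o.o.
o.oo
t=7: ooo.
o.o.
oooo
o.o.
o.oo
t=8: ooo.
o.o.
ooo.
o..o
o.o.
t=9: ooo.
o.o.
oo..
ooo.
o...
t=10: ooo.
ooo.
..o.
o.o.
o...
t=11: ooo.
ooo.
..o.
o...
oooo
t=12: ooo.
ooo.
.oo.
.oo.
o.oo
t=13: ooo.
ooo.
.ooo
.o.o
o.o.
t=14: ooo.
ooo.
.ooo
.o..
o..o
t=15: ooo.
ooo.
.ooo
.o.o
o.o.
t=16: ..o.
.oo.
.ooo
.o.o
o.o.

10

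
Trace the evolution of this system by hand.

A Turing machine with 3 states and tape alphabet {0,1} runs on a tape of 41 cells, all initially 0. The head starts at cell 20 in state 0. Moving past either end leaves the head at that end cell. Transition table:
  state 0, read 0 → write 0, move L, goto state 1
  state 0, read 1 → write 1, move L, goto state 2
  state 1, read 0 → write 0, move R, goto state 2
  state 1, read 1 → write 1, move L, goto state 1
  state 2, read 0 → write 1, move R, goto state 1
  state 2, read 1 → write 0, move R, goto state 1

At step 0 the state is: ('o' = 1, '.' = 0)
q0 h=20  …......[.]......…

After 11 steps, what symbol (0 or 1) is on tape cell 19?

0

gen 0: q0 h=20  …......[.]......…
gen 1: q1 h=19  …......[.]......…
gen 2: q2 h=20  …......[.]......…
gen 3: q1 h=21  ….....o[.]......…
gen 4: q2 h=22  …....o.[.]......…
gen 5: q1 h=23  …...o.o[.]......…
gen 6: q2 h=24  …..o.o.[.]......…
gen 7: q1 h=25  ….o.o.o[.]......…
gen 8: q2 h=26  …o.o.o.[.]......…
gen 9: q1 h=27  ….o.o.o[.]......…
gen 10: q2 h=28  …o.o.o.[.]......…
gen 11: q1 h=29  ….o.o.o[.]......…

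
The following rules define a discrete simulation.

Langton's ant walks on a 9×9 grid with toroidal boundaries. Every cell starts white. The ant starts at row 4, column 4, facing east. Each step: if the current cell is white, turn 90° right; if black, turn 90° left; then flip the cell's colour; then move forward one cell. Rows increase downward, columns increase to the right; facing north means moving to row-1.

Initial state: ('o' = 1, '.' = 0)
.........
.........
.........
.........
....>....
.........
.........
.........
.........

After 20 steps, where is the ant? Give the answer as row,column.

2,2

0) .........
.........
.........
.........
....>....
.........
.........
.........
.........
1) .........
.........
.........
.........
....o....
....v....
.........
.........
.........
2) .........
.........
.........
.........
....o....
...<o....
.........
.........
.........
3) .........
.........
.........
.........
...^o....
...oo....
.........
.........
.........
4) .........
.........
.........
.........
...o>....
...oo....
.........
.........
.........
5) .........
.........
.........
....^....
...o.....
...oo....
.........
.........
.........
6) .........
.........
.........
....o>...
...o.....
...oo....
.........
.........
.........
7) .........
.........
.........
....oo...
...o.v...
...oo....
.........
.........
.........
8) .........
.........
.........
....oo...
...o<o...
...oo....
.........
.........
.........
9) .........
.........
.........
....^o...
...ooo...
...oo....
.........
.........
.........
10) .........
.........
.........
...<.o...
...ooo...
...oo....
.........
.........
.........
11) .........
.........
...^.....
...o.o...
...ooo...
...oo....
.........
.........
.........
12) .........
.........
...o>....
...o.o...
...ooo...
...oo....
.........
.........
.........
13) .........
.........
...oo....
...ovo...
...ooo...
...oo....
.........
.........
.........
14) .........
.........
...oo....
...<oo...
...ooo...
...oo....
.........
.........
.........
15) .........
.........
...oo....
....oo...
...voo...
...oo....
.........
.........
.........
16) .........
.........
...oo....
....oo...
....>o...
...oo....
.........
.........
.........
17) .........
.........
...oo....
....^o...
.....o...
...oo....
.........
.........
.........
18) .........
.........
...oo....
...<.o...
.....o...
...oo....
.........
.........
.........
19) .........
.........
...^o....
...o.o...
.....o...
...oo....
.........
.........
.........
20) .........
.........
..<.o....
...o.o...
.....o...
...oo....
.........
.........
.........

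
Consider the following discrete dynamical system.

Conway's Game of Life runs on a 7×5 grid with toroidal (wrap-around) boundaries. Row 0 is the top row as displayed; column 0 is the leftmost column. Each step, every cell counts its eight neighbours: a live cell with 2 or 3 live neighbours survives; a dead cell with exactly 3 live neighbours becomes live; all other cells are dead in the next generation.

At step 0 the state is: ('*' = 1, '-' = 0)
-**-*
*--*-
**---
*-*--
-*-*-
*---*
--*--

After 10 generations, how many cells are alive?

k=0  -**-*
*--*-
**---
*-*--
-*-*-
*---*
--*--
k=1  ***-*
---*-
*-*--
*-*-*
-***-
*****
--*-*
k=2  ***-*
---*-
*-*--
*---*
-----
-----
-----
k=3  *****
---*-
**-*-
**--*
-----
-----
**---
k=4  ---*-
-----
-*-*-
-**-*
*----
-----
---*-
k=5  -----
--*--
**-*-
-****
**---
-----
-----
k=6  -----
-**--
*----
---*-
**-**
-----
-----
k=7  -----
-*---
-**--
-***-
*-***
*---*
-----
k=8  -----
-**--
*--*-
-----
-----
**---
-----
k=9  -----
-**--
-**--
-----
-----
-----
-----
k=10  -----
-**--
-**--
-----
-----
-----
-----

4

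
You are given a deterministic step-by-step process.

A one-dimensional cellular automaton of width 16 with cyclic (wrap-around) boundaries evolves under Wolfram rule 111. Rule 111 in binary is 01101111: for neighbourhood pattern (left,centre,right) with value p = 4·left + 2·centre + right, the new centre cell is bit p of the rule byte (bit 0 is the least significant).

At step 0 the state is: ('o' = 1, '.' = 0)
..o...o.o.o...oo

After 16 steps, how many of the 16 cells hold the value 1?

[0] ..o...o.o.o...oo
[1] .oo.ooooooo.oooo
[2] ooooo.....ooo..o
[3] ....o.ooooo.o.oo
[4] .oooooo...oooooo
[5] oo....o.ooo....o
[6] .o.oooooo.o.oooo
[7] oooo....ooooo..o
[8] ...o.oooo...o.oo
[9] .ooooo..o.oooooo
[10] oo...o.oooo....o
[11] .o.ooooo..o.oooo
[12] oooo...o.oooo..o
[13] ...o.ooooo..o.oo
[14] .ooooo...o.ooooo
[15] oo...o.ooooo...o
[16] .o.ooooo...o.ooo

10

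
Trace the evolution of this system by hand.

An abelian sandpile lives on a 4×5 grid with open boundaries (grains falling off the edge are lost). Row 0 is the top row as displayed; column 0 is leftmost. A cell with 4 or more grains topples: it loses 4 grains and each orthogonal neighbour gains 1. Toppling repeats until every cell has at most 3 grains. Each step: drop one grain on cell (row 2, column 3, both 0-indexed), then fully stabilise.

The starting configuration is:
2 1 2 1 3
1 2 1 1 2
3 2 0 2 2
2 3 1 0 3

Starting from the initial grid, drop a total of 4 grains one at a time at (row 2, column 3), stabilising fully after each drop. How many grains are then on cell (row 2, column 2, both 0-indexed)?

1

t=0: 2 1 2 1 3
1 2 1 1 2
3 2 0 2 2
2 3 1 0 3
t=1: 2 1 2 1 3
1 2 1 1 2
3 2 0 3 2
2 3 1 0 3
t=2: 2 1 2 1 3
1 2 1 2 2
3 2 1 0 3
2 3 1 1 3
t=3: 2 1 2 1 3
1 2 1 2 2
3 2 1 1 3
2 3 1 1 3
t=4: 2 1 2 1 3
1 2 1 2 2
3 2 1 2 3
2 3 1 1 3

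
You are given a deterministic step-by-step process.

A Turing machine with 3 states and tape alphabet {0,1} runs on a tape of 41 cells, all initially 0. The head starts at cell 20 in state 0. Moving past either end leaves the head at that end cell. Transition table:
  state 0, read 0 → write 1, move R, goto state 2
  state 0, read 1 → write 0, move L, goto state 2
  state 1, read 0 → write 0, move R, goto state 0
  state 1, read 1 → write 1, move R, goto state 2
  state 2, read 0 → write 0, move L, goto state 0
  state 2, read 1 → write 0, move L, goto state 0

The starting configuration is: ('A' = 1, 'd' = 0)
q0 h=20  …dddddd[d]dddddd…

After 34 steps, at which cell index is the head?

4

0) q0 h=20  …dddddd[d]dddddd…
1) q2 h=21  …dddddA[d]dddddd…
2) q0 h=20  …dddddd[A]dddddd…
3) q2 h=19  …dddddd[d]dddddd…
4) q0 h=18  …dddddd[d]dddddd…
5) q2 h=19  …dddddA[d]dddddd…
6) q0 h=18  …dddddd[A]dddddd…
7) q2 h=17  …dddddd[d]dddddd…
8) q0 h=16  …dddddd[d]dddddd…
9) q2 h=17  …dddddA[d]dddddd…
10) q0 h=16  …dddddd[A]dddddd…
11) q2 h=15  …dddddd[d]dddddd…
12) q0 h=14  …dddddd[d]dddddd…
13) q2 h=15  …dddddA[d]dddddd…
14) q0 h=14  …dddddd[A]dddddd…
15) q2 h=13  …dddddd[d]dddddd…
16) q0 h=12  …dddddd[d]dddddd…
17) q2 h=13  …dddddA[d]dddddd…
18) q0 h=12  …dddddd[A]dddddd…
19) q2 h=11  …dddddd[d]dddddd…
20) q0 h=10  …dddddd[d]dddddd…
21) q2 h=11  …dddddA[d]dddddd…
22) q0 h=10  …dddddd[A]dddddd…
23) q2 h= 9  …dddddd[d]dddddd…
24) q0 h= 8  …dddddd[d]dddddd…
25) q2 h= 9  …dddddA[d]dddddd…
26) q0 h= 8  …dddddd[A]dddddd…
27) q2 h= 7  …dddddd[d]dddddd…
28) q0 h= 6  |dddddd[d]dddddd…
29) q2 h= 7  …dddddA[d]dddddd…
30) q0 h= 6  |dddddd[A]dddddd…
31) q2 h= 5  |ddddd[d]dddddd…
32) q0 h= 4  |dddd[d]dddddd…
33) q2 h= 5  |ddddA[d]dddddd…
34) q0 h= 4  |dddd[A]dddddd…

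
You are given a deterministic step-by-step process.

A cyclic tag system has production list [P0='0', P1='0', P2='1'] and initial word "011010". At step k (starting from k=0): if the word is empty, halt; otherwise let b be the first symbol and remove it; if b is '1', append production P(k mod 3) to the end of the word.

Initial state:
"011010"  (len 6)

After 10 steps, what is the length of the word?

0

gen 0: "011010"  (len 6)
gen 1: "11010"  (len 5)
gen 2: "10100"  (len 5)
gen 3: "01001"  (len 5)
gen 4: "1001"  (len 4)
gen 5: "0010"  (len 4)
gen 6: "010"  (len 3)
gen 7: "10"  (len 2)
gen 8: "00"  (len 2)
gen 9: "0"  (len 1)
gen 10: (halted — word empty)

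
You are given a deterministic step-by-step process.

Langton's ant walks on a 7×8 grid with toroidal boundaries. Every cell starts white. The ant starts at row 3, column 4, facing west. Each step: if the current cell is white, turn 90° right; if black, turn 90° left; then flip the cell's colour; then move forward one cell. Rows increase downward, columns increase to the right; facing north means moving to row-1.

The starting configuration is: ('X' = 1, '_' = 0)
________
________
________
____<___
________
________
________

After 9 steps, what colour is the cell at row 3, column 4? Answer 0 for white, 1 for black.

1

t=0: ________
________
________
____<___
________
________
________
t=1: ________
________
____^___
____X___
________
________
________
t=2: ________
________
____X>__
____X___
________
________
________
t=3: ________
________
____XX__
____Xv__
________
________
________
t=4: ________
________
____XX__
____<X__
________
________
________
t=5: ________
________
____XX__
_____X__
____v___
________
________
t=6: ________
________
____XX__
_____X__
___<X___
________
________
t=7: ________
________
____XX__
___^_X__
___XX___
________
________
t=8: ________
________
____XX__
___X>X__
___XX___
________
________
t=9: ________
________
____XX__
___XXX__
___Xv___
________
________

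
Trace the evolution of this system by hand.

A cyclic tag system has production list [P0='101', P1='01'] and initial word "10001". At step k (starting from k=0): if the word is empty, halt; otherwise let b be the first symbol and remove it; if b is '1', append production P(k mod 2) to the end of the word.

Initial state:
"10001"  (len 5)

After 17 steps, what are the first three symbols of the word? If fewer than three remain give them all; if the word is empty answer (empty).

110

step 0: "10001"  (len 5)
step 1: "0001101"  (len 7)
step 2: "001101"  (len 6)
step 3: "01101"  (len 5)
step 4: "1101"  (len 4)
step 5: "101101"  (len 6)
step 6: "0110101"  (len 7)
step 7: "110101"  (len 6)
step 8: "1010101"  (len 7)
step 9: "010101101"  (len 9)
step 10: "10101101"  (len 8)
step 11: "0101101101"  (len 10)
step 12: "101101101"  (len 9)
step 13: "01101101101"  (len 11)
step 14: "1101101101"  (len 10)
step 15: "101101101101"  (len 12)
step 16: "0110110110101"  (len 13)
step 17: "110110110101"  (len 12)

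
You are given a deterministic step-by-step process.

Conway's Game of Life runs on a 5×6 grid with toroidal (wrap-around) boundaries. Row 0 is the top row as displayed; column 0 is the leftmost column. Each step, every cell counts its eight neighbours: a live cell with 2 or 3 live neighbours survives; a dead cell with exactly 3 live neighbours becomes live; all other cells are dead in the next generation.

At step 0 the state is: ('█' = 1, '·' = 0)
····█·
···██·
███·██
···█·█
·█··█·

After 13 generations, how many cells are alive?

8

0) ····█·
···██·
███·██
···█·█
·█··█·
1) ····██
███···
███···
···█··
···███
2) ·██···
··██··
█··█··
██·█·█
···█·█
3) ·█··█·
···█··
█··█·█
·█·█·█
···█·█
4) ··███·
█·██·█
█··█·█
···█·█
···█·█
5) ██····
█·····
·█·█··
··██·█
·····█
6) ██···█
█·█···
██·██·
█·██··
·██·██
7) ···██·
··███·
█···█·
······
····█·
8) ··█··█
··█···
····██
·····█
···██·
9) ··█·█·
···███
····██
···█·█
···███
10) ··█···
······
█·····
█··█··
··█··█
11) ······
······
······
██···█
·███··
12) ··█···
······
█·····
██····
·██···
13) ·██···
······
██····
█·█···
█·█···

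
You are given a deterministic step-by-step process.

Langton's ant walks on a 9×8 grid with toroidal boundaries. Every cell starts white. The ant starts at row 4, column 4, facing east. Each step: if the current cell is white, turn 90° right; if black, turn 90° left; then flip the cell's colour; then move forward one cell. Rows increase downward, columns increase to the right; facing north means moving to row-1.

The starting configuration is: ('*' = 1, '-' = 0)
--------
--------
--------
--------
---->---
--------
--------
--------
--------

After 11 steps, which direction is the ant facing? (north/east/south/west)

step 0: --------
--------
--------
--------
---->---
--------
--------
--------
--------
step 1: --------
--------
--------
--------
----*---
----v---
--------
--------
--------
step 2: --------
--------
--------
--------
----*---
---<*---
--------
--------
--------
step 3: --------
--------
--------
--------
---^*---
---**---
--------
--------
--------
step 4: --------
--------
--------
--------
---*>---
---**---
--------
--------
--------
step 5: --------
--------
--------
----^---
---*----
---**---
--------
--------
--------
step 6: --------
--------
--------
----*>--
---*----
---**---
--------
--------
--------
step 7: --------
--------
--------
----**--
---*-v--
---**---
--------
--------
--------
step 8: --------
--------
--------
----**--
---*<*--
---**---
--------
--------
--------
step 9: --------
--------
--------
----^*--
---***--
---**---
--------
--------
--------
step 10: --------
--------
--------
---<-*--
---***--
---**---
--------
--------
--------
step 11: --------
--------
---^----
---*-*--
---***--
---**---
--------
--------
--------

north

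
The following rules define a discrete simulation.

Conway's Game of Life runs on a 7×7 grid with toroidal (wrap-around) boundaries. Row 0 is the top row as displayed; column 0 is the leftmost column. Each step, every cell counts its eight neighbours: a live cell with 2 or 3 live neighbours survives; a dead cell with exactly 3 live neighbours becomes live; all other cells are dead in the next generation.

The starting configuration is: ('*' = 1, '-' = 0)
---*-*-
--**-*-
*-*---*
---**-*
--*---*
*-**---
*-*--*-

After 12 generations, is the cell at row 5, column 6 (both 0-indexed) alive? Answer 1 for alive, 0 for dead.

gen 0: ---*-*-
--**-*-
*-*---*
---**-*
--*---*
*-**---
*-*--*-
gen 1: -*-*-*-
-***-*-
***---*
-***--*
***-***
*-**---
--*----
gen 2: -*-*---
---*-*-
----***
----*--
----**-
*---**-
----*--
gen 3: --**---
--**-**
---*--*
---*--*
---*--*
---*--*
---***-
gen 4: ------*
-----**
*--*--*
*-*****
*-*****
--**--*
-----*-
gen 5: ------*
-----*-
-***---
-------
-------
***----
-----**
gen 6: ------*
--*----
--*----
--*----
-*-----
**----*
-*---**
gen 7: *----**
-------
-***---
-**----
-**----
-**--**
-*---*-
gen 8: *----**
***---*
-*-*---
*------
---*---
-----**
-**-*--
gen 9: ---*-*-
--*--*-
------*
--*----
------*
--****-
-*--*--
gen 10: --**-*-
----***
-------
-------
--*-**-
--****-
-------
gen 11: ---*-**
---****
-----*-
-------
--*--*-
--*--*-
-----*-
gen 12: ---*---
---*---
-----**
-------
-------
----***
-----*-

1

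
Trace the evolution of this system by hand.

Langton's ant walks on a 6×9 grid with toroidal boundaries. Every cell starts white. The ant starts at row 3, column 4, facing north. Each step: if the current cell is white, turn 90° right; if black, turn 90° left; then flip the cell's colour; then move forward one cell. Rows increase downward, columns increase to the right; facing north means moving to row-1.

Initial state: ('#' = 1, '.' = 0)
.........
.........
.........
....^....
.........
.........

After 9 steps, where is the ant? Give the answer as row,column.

k=0  .........
.........
.........
....^....
.........
.........
k=1  .........
.........
.........
....#>...
.........
.........
k=2  .........
.........
.........
....##...
.....v...
.........
k=3  .........
.........
.........
....##...
....<#...
.........
k=4  .........
.........
.........
....^#...
....##...
.........
k=5  .........
.........
.........
...<.#...
....##...
.........
k=6  .........
.........
...^.....
...#.#...
....##...
.........
k=7  .........
.........
...#>....
...#.#...
....##...
.........
k=8  .........
.........
...##....
...#v#...
....##...
.........
k=9  .........
.........
...##....
...<##...
....##...
.........

3,3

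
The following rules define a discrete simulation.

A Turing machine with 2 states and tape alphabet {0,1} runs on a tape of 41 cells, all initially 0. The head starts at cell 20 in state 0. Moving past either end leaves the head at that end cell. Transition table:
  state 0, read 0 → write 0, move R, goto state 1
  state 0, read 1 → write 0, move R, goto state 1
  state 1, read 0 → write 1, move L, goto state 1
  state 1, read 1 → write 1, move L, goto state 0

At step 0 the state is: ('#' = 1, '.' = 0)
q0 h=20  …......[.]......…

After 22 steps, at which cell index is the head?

[0] q0 h=20  …......[.]......…
[1] q1 h=21  …......[.]......…
[2] q1 h=20  …......[.]#.....…
[3] q1 h=19  …......[.]##....…
[4] q1 h=18  …......[.]###...…
[5] q1 h=17  …......[.]####..…
[6] q1 h=16  …......[.]#####.…
[7] q1 h=15  …......[.]######…
[8] q1 h=14  …......[.]######…
[9] q1 h=13  …......[.]######…
[10] q1 h=12  …......[.]######…
[11] q1 h=11  …......[.]######…
[12] q1 h=10  …......[.]######…
[13] q1 h= 9  …......[.]######…
[14] q1 h= 8  …......[.]######…
[15] q1 h= 7  …......[.]######…
[16] q1 h= 6  |......[.]######…
[17] q1 h= 5  |.....[.]######…
[18] q1 h= 4  |....[.]######…
[19] q1 h= 3  |...[.]######…
[20] q1 h= 2  |..[.]######…
[21] q1 h= 1  |.[.]######…
[22] q1 h= 0  |[.]######…

0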